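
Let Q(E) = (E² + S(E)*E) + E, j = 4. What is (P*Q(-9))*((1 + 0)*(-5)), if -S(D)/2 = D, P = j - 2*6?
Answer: -3600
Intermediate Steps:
P = -8 (P = 4 - 2*6 = 4 - 12 = -8)
S(D) = -2*D
Q(E) = E - E² (Q(E) = (E² + (-2*E)*E) + E = (E² - 2*E²) + E = -E² + E = E - E²)
(P*Q(-9))*((1 + 0)*(-5)) = (-(-72)*(1 - 1*(-9)))*((1 + 0)*(-5)) = (-(-72)*(1 + 9))*(1*(-5)) = -(-72)*10*(-5) = -8*(-90)*(-5) = 720*(-5) = -3600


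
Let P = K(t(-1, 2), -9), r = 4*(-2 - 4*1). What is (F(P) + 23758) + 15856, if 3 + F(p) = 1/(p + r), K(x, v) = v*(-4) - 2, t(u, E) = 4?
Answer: 396111/10 ≈ 39611.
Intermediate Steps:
r = -24 (r = 4*(-2 - 4) = 4*(-6) = -24)
K(x, v) = -2 - 4*v (K(x, v) = -4*v - 2 = -2 - 4*v)
P = 34 (P = -2 - 4*(-9) = -2 + 36 = 34)
F(p) = -3 + 1/(-24 + p) (F(p) = -3 + 1/(p - 24) = -3 + 1/(-24 + p))
(F(P) + 23758) + 15856 = ((73 - 3*34)/(-24 + 34) + 23758) + 15856 = ((73 - 102)/10 + 23758) + 15856 = ((1/10)*(-29) + 23758) + 15856 = (-29/10 + 23758) + 15856 = 237551/10 + 15856 = 396111/10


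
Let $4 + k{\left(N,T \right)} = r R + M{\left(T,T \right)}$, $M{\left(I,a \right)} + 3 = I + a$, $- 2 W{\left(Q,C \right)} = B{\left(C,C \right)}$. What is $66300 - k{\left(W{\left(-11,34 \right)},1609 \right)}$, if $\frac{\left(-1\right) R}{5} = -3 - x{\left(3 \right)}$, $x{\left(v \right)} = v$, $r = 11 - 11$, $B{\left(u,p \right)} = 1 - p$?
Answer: $63089$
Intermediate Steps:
$W{\left(Q,C \right)} = - \frac{1}{2} + \frac{C}{2}$ ($W{\left(Q,C \right)} = - \frac{1 - C}{2} = - \frac{1}{2} + \frac{C}{2}$)
$M{\left(I,a \right)} = -3 + I + a$ ($M{\left(I,a \right)} = -3 + \left(I + a\right) = -3 + I + a$)
$r = 0$ ($r = 11 - 11 = 0$)
$R = 30$ ($R = - 5 \left(-3 - 3\right) = \left(-5\right) \left(-6\right) = 30$)
$k{\left(N,T \right)} = -7 + 2 T$ ($k{\left(N,T \right)} = -4 + \left(0 \cdot 30 + \left(-3 + T + T\right)\right) = -4 + \left(0 + \left(-3 + 2 T\right)\right) = -4 + \left(-3 + 2 T\right) = -7 + 2 T$)
$66300 - k{\left(W{\left(-11,34 \right)},1609 \right)} = 66300 - \left(-7 + 2 \cdot 1609\right) = 66300 - \left(-7 + 3218\right) = 66300 - 3211 = 63089$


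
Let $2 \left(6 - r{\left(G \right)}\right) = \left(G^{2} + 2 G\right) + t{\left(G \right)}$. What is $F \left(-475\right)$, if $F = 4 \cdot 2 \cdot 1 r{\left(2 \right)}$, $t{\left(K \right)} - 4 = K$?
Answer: $3800$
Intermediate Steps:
$t{\left(K \right)} = 4 + K$
$r{\left(G \right)} = 4 - \frac{3 G}{2} - \frac{G^{2}}{2}$ ($r{\left(G \right)} = 6 - \frac{\left(G^{2} + 2 G\right) + \left(4 + G\right)}{2} = 6 - \frac{4 + G^{2} + 3 G}{2} = 6 - \left(2 + \frac{G^{2}}{2} + \frac{3 G}{2}\right) = 4 - \frac{3 G}{2} - \frac{G^{2}}{2}$)
$F = -8$ ($F = 4 \cdot 2 \cdot 1 \left(4 - 3 - \frac{2^{2}}{2}\right) = 4 \cdot 2 \left(4 - 3 - 2\right) = 8 \left(4 - 3 - 2\right) = 8 \left(-1\right) = -8$)
$F \left(-475\right) = \left(-8\right) \left(-475\right) = 3800$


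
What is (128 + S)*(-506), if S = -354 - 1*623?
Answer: 429594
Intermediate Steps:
S = -977 (S = -354 - 623 = -977)
(128 + S)*(-506) = (128 - 977)*(-506) = -849*(-506) = 429594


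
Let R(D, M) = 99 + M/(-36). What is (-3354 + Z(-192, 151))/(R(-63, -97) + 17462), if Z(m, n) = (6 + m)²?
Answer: 1124712/632293 ≈ 1.7788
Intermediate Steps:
R(D, M) = 99 - M/36 (R(D, M) = 99 + M*(-1/36) = 99 - M/36)
(-3354 + Z(-192, 151))/(R(-63, -97) + 17462) = (-3354 + (6 - 192)²)/((99 - 1/36*(-97)) + 17462) = (-3354 + (-186)²)/((99 + 97/36) + 17462) = (-3354 + 34596)/(3661/36 + 17462) = 31242/(632293/36) = 31242*(36/632293) = 1124712/632293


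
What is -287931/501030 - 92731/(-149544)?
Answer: 189036637/4162557240 ≈ 0.045414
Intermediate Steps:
-287931/501030 - 92731/(-149544) = -287931*1/501030 - 92731*(-1/149544) = -95977/167010 + 92731/149544 = 189036637/4162557240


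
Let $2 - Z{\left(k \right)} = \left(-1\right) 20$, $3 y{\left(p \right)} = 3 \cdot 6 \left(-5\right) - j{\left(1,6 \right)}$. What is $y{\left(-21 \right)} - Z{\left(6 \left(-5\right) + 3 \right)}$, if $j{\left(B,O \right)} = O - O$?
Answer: $-52$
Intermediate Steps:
$j{\left(B,O \right)} = 0$
$y{\left(p \right)} = -30$ ($y{\left(p \right)} = \frac{3 \cdot 6 \left(-5\right) - 0}{3} = \frac{18 \left(-5\right) + 0}{3} = \frac{-90 + 0}{3} = \frac{1}{3} \left(-90\right) = -30$)
$Z{\left(k \right)} = 22$ ($Z{\left(k \right)} = 2 - \left(-1\right) 20 = 2 - -20 = 2 + 20 = 22$)
$y{\left(-21 \right)} - Z{\left(6 \left(-5\right) + 3 \right)} = -30 - 22 = -52$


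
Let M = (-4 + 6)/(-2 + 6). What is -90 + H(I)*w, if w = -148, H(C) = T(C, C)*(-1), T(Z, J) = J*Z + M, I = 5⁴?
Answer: 57812484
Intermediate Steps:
M = ½ (M = 2/4 = 2*(¼) = ½ ≈ 0.50000)
I = 625
T(Z, J) = ½ + J*Z (T(Z, J) = J*Z + ½ = ½ + J*Z)
H(C) = -½ - C² (H(C) = (½ + C*C)*(-1) = (½ + C²)*(-1) = -½ - C²)
-90 + H(I)*w = -90 + (-½ - 1*625²)*(-148) = -90 + (-½ - 1*390625)*(-148) = -90 + (-½ - 390625)*(-148) = -90 - 781251/2*(-148) = -90 + 57812574 = 57812484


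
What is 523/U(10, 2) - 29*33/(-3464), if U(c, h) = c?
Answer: 910621/17320 ≈ 52.576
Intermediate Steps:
523/U(10, 2) - 29*33/(-3464) = 523/10 - 29*33/(-3464) = 523*(⅒) - 957*(-1/3464) = 523/10 + 957/3464 = 910621/17320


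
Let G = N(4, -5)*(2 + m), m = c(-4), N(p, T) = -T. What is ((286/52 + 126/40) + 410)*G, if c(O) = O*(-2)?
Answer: 41865/2 ≈ 20933.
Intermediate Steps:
c(O) = -2*O
m = 8 (m = -2*(-4) = 8)
G = 50 (G = (-1*(-5))*(2 + 8) = 5*10 = 50)
((286/52 + 126/40) + 410)*G = ((286/52 + 126/40) + 410)*50 = ((286*(1/52) + 126*(1/40)) + 410)*50 = ((11/2 + 63/20) + 410)*50 = (173/20 + 410)*50 = (8373/20)*50 = 41865/2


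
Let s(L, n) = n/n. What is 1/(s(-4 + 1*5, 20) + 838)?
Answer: 1/839 ≈ 0.0011919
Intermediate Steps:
s(L, n) = 1
1/(s(-4 + 1*5, 20) + 838) = 1/(1 + 838) = 1/839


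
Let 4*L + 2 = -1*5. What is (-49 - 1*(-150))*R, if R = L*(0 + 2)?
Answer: -707/2 ≈ -353.50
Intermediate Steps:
L = -7/4 (L = -½ + (-1*5)/4 = -½ + (¼)*(-5) = -½ - 5/4 = -7/4 ≈ -1.7500)
R = -7/2 (R = -7*(0 + 2)/4 = -7/4*2 = -7/2 ≈ -3.5000)
(-49 - 1*(-150))*R = (-49 - 1*(-150))*(-7/2) = (-49 + 150)*(-7/2) = 101*(-7/2) = -707/2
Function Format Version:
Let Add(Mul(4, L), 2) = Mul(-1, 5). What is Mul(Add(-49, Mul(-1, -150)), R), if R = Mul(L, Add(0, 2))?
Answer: Rational(-707, 2) ≈ -353.50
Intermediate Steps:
L = Rational(-7, 4) (L = Add(Rational(-1, 2), Mul(Rational(1, 4), Mul(-1, 5))) = Add(Rational(-1, 2), Mul(Rational(1, 4), -5)) = Add(Rational(-1, 2), Rational(-5, 4)) = Rational(-7, 4) ≈ -1.7500)
R = Rational(-7, 2) (R = Mul(Rational(-7, 4), Add(0, 2)) = Mul(Rational(-7, 4), 2) = Rational(-7, 2) ≈ -3.5000)
Mul(Add(-49, Mul(-1, -150)), R) = Mul(Add(-49, Mul(-1, -150)), Rational(-7, 2)) = Mul(Add(-49, 150), Rational(-7, 2)) = Mul(101, Rational(-7, 2)) = Rational(-707, 2)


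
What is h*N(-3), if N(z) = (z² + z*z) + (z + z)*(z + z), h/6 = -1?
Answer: -324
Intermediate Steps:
h = -6 (h = 6*(-1) = -6)
N(z) = 6*z² (N(z) = (z² + z²) + (2*z)*(2*z) = 2*z² + 4*z² = 6*z²)
h*N(-3) = -36*(-3)² = -36*9 = -6*54 = -324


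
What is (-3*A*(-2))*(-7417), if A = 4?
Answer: -178008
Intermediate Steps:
(-3*A*(-2))*(-7417) = (-3*4*(-2))*(-7417) = -12*(-2)*(-7417) = 24*(-7417) = -178008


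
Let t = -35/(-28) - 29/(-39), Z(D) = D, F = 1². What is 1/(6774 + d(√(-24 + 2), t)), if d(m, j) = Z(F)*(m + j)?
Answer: 164900580/1117365808417 - 24336*I*√22/1117365808417 ≈ 0.00014758 - 1.0216e-7*I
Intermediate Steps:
F = 1
t = 311/156 (t = -35*(-1/28) - 29*(-1/39) = 5/4 + 29/39 = 311/156 ≈ 1.9936)
d(m, j) = j + m (d(m, j) = 1*(m + j) = 1*(j + m) = j + m)
1/(6774 + d(√(-24 + 2), t)) = 1/(6774 + (311/156 + √(-24 + 2))) = 1/(6774 + (311/156 + √(-22))) = 1/(6774 + (311/156 + I*√22)) = 1/(1057055/156 + I*√22)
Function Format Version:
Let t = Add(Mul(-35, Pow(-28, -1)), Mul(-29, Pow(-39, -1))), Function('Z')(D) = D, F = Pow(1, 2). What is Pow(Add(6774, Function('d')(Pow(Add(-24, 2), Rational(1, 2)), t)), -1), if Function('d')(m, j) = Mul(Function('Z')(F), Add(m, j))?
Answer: Add(Rational(164900580, 1117365808417), Mul(Rational(-24336, 1117365808417), I, Pow(22, Rational(1, 2)))) ≈ Add(0.00014758, Mul(-1.0216e-7, I))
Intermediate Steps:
F = 1
t = Rational(311, 156) (t = Add(Mul(-35, Rational(-1, 28)), Mul(-29, Rational(-1, 39))) = Add(Rational(5, 4), Rational(29, 39)) = Rational(311, 156) ≈ 1.9936)
Function('d')(m, j) = Add(j, m) (Function('d')(m, j) = Mul(1, Add(m, j)) = Mul(1, Add(j, m)) = Add(j, m))
Pow(Add(6774, Function('d')(Pow(Add(-24, 2), Rational(1, 2)), t)), -1) = Pow(Add(6774, Add(Rational(311, 156), Pow(Add(-24, 2), Rational(1, 2)))), -1) = Pow(Add(6774, Add(Rational(311, 156), Pow(-22, Rational(1, 2)))), -1) = Pow(Add(6774, Add(Rational(311, 156), Mul(I, Pow(22, Rational(1, 2))))), -1) = Pow(Add(Rational(1057055, 156), Mul(I, Pow(22, Rational(1, 2)))), -1)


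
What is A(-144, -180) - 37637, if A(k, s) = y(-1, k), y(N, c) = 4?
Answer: -37633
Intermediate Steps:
A(k, s) = 4
A(-144, -180) - 37637 = 4 - 37637 = -37633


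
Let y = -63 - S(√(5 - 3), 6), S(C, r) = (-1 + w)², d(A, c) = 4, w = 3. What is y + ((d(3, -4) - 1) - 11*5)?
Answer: -119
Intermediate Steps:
S(C, r) = 4 (S(C, r) = (-1 + 3)² = 2² = 4)
y = -67 (y = -63 - 1*4 = -63 - 4 = -67)
y + ((d(3, -4) - 1) - 11*5) = -67 + ((4 - 1) - 11*5) = -67 + (3 - 55) = -67 - 52 = -119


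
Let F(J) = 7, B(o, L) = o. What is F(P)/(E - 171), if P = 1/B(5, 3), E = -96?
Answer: -7/267 ≈ -0.026217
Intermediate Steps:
P = ⅕ (P = 1/5 = ⅕ ≈ 0.20000)
F(P)/(E - 171) = 7/(-96 - 171) = 7/(-267) = 7*(-1/267) = -7/267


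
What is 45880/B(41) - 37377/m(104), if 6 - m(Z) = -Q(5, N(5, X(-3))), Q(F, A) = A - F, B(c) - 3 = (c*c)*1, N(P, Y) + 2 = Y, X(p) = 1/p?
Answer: 47253031/1684 ≈ 28060.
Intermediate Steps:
N(P, Y) = -2 + Y
B(c) = 3 + c² (B(c) = 3 + (c*c)*1 = 3 + c²*1 = 3 + c²)
m(Z) = -4/3 (m(Z) = 6 - (-1)*((-2 + 1/(-3)) - 1*5) = 6 - (-1)*((-2 - ⅓) - 5) = 6 - (-1)*(-7/3 - 5) = 6 - (-1)*(-22)/3 = 6 - 1*22/3 = 6 - 22/3 = -4/3)
45880/B(41) - 37377/m(104) = 45880/(3 + 41²) - 37377/(-4/3) = 45880/(3 + 1681) - 37377*(-¾) = 45880/1684 + 112131/4 = 45880*(1/1684) + 112131/4 = 11470/421 + 112131/4 = 47253031/1684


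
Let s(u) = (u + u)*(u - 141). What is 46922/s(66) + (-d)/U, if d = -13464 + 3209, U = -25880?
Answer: -65793293/12810600 ≈ -5.1358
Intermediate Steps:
d = -10255
s(u) = 2*u*(-141 + u) (s(u) = (2*u)*(-141 + u) = 2*u*(-141 + u))
46922/s(66) + (-d)/U = 46922/((2*66*(-141 + 66))) - 1*(-10255)/(-25880) = 46922/((2*66*(-75))) + 10255*(-1/25880) = 46922/(-9900) - 2051/5176 = 46922*(-1/9900) - 2051/5176 = -23461/4950 - 2051/5176 = -65793293/12810600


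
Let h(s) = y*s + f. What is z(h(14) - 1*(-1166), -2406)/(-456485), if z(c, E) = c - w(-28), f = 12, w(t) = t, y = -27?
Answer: -828/456485 ≈ -0.0018139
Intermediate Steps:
h(s) = 12 - 27*s (h(s) = -27*s + 12 = 12 - 27*s)
z(c, E) = 28 + c (z(c, E) = c - 1*(-28) = c + 28 = 28 + c)
z(h(14) - 1*(-1166), -2406)/(-456485) = (28 + ((12 - 27*14) - 1*(-1166)))/(-456485) = (28 + ((12 - 378) + 1166))*(-1/456485) = (28 + (-366 + 1166))*(-1/456485) = (28 + 800)*(-1/456485) = 828*(-1/456485) = -828/456485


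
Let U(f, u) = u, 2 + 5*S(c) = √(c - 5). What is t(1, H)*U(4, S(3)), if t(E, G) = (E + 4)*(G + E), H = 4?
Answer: -10 + 5*I*√2 ≈ -10.0 + 7.0711*I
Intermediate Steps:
S(c) = -⅖ + √(-5 + c)/5 (S(c) = -⅖ + √(c - 5)/5 = -⅖ + √(-5 + c)/5)
t(E, G) = (4 + E)*(E + G)
t(1, H)*U(4, S(3)) = (1² + 4*1 + 4*4 + 1*4)*(-⅖ + √(-5 + 3)/5) = (1 + 4 + 16 + 4)*(-⅖ + √(-2)/5) = 25*(-⅖ + (I*√2)/5) = 25*(-⅖ + I*√2/5) = -10 + 5*I*√2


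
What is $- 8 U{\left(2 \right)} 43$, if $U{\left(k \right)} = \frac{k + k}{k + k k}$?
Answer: $- \frac{688}{3} \approx -229.33$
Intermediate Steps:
$U{\left(k \right)} = \frac{2 k}{k + k^{2}}$
$- 8 U{\left(2 \right)} 43 = - 8 \frac{2}{1 + 2} \cdot 43 = - 8 \cdot \frac{2}{3} \cdot 43 = - 8 \cdot 2 \cdot \frac{1}{3} \cdot 43 = \left(-8\right) \frac{2}{3} \cdot 43 = \left(- \frac{16}{3}\right) 43 = - \frac{688}{3}$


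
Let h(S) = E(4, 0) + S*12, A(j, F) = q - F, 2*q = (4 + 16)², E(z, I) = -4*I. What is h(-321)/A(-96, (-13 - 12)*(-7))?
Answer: -3852/25 ≈ -154.08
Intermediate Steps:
q = 200 (q = (4 + 16)²/2 = (½)*20² = (½)*400 = 200)
A(j, F) = 200 - F
h(S) = 12*S (h(S) = -4*0 + S*12 = 0 + 12*S = 12*S)
h(-321)/A(-96, (-13 - 12)*(-7)) = (12*(-321))/(200 - (-13 - 12)*(-7)) = -3852/(200 - (-25)*(-7)) = -3852/(200 - 1*175) = -3852/(200 - 175) = -3852/25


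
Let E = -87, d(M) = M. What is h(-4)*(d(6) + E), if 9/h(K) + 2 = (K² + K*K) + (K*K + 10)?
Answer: -729/56 ≈ -13.018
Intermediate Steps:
h(K) = 9/(8 + 3*K²) (h(K) = 9/(-2 + ((K² + K*K) + (K*K + 10))) = 9/(-2 + ((K² + K²) + (K² + 10))) = 9/(-2 + (2*K² + (10 + K²))) = 9/(-2 + (10 + 3*K²)) = 9/(8 + 3*K²))
h(-4)*(d(6) + E) = (9/(8 + 3*(-4)²))*(6 - 87) = (9/(8 + 3*16))*(-81) = (9/(8 + 48))*(-81) = (9/56)*(-81) = -729/56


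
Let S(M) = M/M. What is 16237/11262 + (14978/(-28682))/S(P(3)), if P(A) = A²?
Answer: 148513699/161508342 ≈ 0.91954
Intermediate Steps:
S(M) = 1
16237/11262 + (14978/(-28682))/S(P(3)) = 16237/11262 + (14978/(-28682))/1 = 16237*(1/11262) + (14978*(-1/28682))*1 = 16237/11262 - 7489/14341*1 = 16237/11262 - 7489/14341 = 148513699/161508342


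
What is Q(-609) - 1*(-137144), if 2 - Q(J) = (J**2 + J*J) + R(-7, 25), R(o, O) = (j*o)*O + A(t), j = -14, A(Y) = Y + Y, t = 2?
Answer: -607070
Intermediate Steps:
A(Y) = 2*Y
R(o, O) = 4 - 14*O*o (R(o, O) = (-14*o)*O + 2*2 = -14*O*o + 4 = 4 - 14*O*o)
Q(J) = -2452 - 2*J**2 (Q(J) = 2 - ((J**2 + J*J) + (4 - 14*25*(-7))) = 2 - ((J**2 + J**2) + (4 + 2450)) = 2 - (2*J**2 + 2454) = 2 - (2454 + 2*J**2) = 2 + (-2454 - 2*J**2) = -2452 - 2*J**2)
Q(-609) - 1*(-137144) = (-2452 - 2*(-609)**2) - 1*(-137144) = (-2452 - 2*370881) + 137144 = (-2452 - 741762) + 137144 = -744214 + 137144 = -607070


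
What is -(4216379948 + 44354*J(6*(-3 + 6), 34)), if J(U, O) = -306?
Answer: -4202807624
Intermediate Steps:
-(4216379948 + 44354*J(6*(-3 + 6), 34)) = -44354/(1/(-306 - 1*(-95062))) = -44354/(1/(-306 + 95062)) = -44354/(1/94756) = -44354/1/94756 = -44354*94756 = -4202807624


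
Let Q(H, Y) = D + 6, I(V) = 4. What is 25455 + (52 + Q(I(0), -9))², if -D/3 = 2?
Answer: 28159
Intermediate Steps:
D = -6 (D = -3*2 = -6)
Q(H, Y) = 0 (Q(H, Y) = -6 + 6 = 0)
25455 + (52 + Q(I(0), -9))² = 25455 + (52 + 0)² = 25455 + 52² = 25455 + 2704 = 28159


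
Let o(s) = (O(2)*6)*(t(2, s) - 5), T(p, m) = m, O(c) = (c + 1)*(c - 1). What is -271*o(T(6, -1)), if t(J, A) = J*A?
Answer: 34146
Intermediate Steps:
O(c) = (1 + c)*(-1 + c)
t(J, A) = A*J
o(s) = -90 + 36*s (o(s) = ((-1 + 2**2)*6)*(s*2 - 5) = ((-1 + 4)*6)*(2*s - 5) = (3*6)*(-5 + 2*s) = 18*(-5 + 2*s) = -90 + 36*s)
-271*o(T(6, -1)) = -271*(-90 + 36*(-1)) = -271*(-90 - 36) = -271*(-126) = 34146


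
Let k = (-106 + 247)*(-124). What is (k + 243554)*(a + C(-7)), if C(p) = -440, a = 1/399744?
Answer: -19881427624565/199872 ≈ -9.9471e+7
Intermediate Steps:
k = -17484 (k = 141*(-124) = -17484)
a = 1/399744 ≈ 2.5016e-6
(k + 243554)*(a + C(-7)) = (-17484 + 243554)*(1/399744 - 440) = 226070*(-175887359/399744) = -19881427624565/199872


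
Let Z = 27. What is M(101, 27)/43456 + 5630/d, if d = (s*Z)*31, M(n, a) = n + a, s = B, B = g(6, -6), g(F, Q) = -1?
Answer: -3821096/568323 ≈ -6.7235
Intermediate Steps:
B = -1
s = -1
M(n, a) = a + n
d = -837 (d = -1*27*31 = -27*31 = -837)
M(101, 27)/43456 + 5630/d = (27 + 101)/43456 + 5630/(-837) = 128*(1/43456) + 5630*(-1/837) = 2/679 - 5630/837 = -3821096/568323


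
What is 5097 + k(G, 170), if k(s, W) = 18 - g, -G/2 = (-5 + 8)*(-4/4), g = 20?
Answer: 5095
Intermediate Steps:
G = 6 (G = -2*(-5 + 8)*(-4/4) = -6*(-4*¼) = -6*(-1) = -2*(-3) = 6)
k(s, W) = -2 (k(s, W) = 18 - 1*20 = 18 - 20 = -2)
5097 + k(G, 170) = 5097 - 2 = 5095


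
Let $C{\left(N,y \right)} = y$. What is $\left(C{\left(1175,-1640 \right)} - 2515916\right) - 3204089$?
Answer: $-5721645$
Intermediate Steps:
$\left(C{\left(1175,-1640 \right)} - 2515916\right) - 3204089 = \left(-1640 - 2515916\right) - 3204089 = -2517556 - 3204089 = -5721645$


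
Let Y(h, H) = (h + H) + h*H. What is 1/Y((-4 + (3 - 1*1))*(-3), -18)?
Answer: -1/120 ≈ -0.0083333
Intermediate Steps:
Y(h, H) = H + h + H*h (Y(h, H) = (H + h) + H*h = H + h + H*h)
1/Y((-4 + (3 - 1*1))*(-3), -18) = 1/(-18 + (-4 + (3 - 1*1))*(-3) - 18*(-4 + (3 - 1*1))*(-3)) = 1/(-18 + (-4 + (3 - 1))*(-3) - 18*(-4 + (3 - 1))*(-3)) = 1/(-18 + (-4 + 2)*(-3) - 18*(-4 + 2)*(-3)) = 1/(-18 - 2*(-3) - (-36)*(-3)) = 1/(-18 + 6 - 18*6) = 1/(-18 + 6 - 108) = 1/(-120) = -1/120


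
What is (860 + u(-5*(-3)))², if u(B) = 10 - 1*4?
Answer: 749956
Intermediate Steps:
u(B) = 6 (u(B) = 10 - 4 = 6)
(860 + u(-5*(-3)))² = (860 + 6)² = 866² = 749956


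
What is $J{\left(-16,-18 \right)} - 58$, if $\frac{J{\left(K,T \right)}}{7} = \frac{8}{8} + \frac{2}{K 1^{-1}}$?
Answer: $- \frac{415}{8} \approx -51.875$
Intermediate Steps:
$J{\left(K,T \right)} = 7 + \frac{14}{K}$ ($J{\left(K,T \right)} = 7 \left(\frac{8}{8} + \frac{2}{K 1^{-1}}\right) = 7 \left(8 \cdot \frac{1}{8} + \frac{2}{K 1}\right) = 7 \left(1 + \frac{2}{K}\right) = 7 + \frac{14}{K}$)
$J{\left(-16,-18 \right)} - 58 = \left(7 + \frac{14}{-16}\right) - 58 = \left(7 + 14 \left(- \frac{1}{16}\right)\right) - 58 = \left(7 - \frac{7}{8}\right) - 58 = \frac{49}{8} - 58 = - \frac{415}{8}$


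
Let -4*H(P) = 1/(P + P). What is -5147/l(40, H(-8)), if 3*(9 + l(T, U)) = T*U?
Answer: 123528/211 ≈ 585.44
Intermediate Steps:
H(P) = -1/(8*P) (H(P) = -1/(4*(P + P)) = -1/(2*P)/4 = -1/(8*P))
l(T, U) = -9 + T*U/3 (l(T, U) = -9 + (T*U)/3 = -9 + T*U/3)
-5147/l(40, H(-8)) = -5147/(-9 + (⅓)*40*(-⅛/(-8))) = -5147/(-9 + (⅓)*40*(-⅛*(-⅛))) = -5147/(-9 + (⅓)*40*(1/64)) = -5147/(-9 + 5/24) = -5147/(-211/24) = -5147*(-24/211) = 123528/211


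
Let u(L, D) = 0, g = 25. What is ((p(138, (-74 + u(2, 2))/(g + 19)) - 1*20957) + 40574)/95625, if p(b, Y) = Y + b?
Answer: 434573/2103750 ≈ 0.20657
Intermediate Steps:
((p(138, (-74 + u(2, 2))/(g + 19)) - 1*20957) + 40574)/95625 = ((((-74 + 0)/(25 + 19) + 138) - 1*20957) + 40574)/95625 = (((-74/44 + 138) - 20957) + 40574)*(1/95625) = (((-74*1/44 + 138) - 20957) + 40574)*(1/95625) = (((-37/22 + 138) - 20957) + 40574)*(1/95625) = ((2999/22 - 20957) + 40574)*(1/95625) = (-458055/22 + 40574)*(1/95625) = (434573/22)*(1/95625) = 434573/2103750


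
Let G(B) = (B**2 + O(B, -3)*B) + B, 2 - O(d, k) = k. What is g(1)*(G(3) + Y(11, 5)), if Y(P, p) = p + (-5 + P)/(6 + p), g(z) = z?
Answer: 358/11 ≈ 32.545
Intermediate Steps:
O(d, k) = 2 - k
G(B) = B**2 + 6*B (G(B) = (B**2 + (2 - 1*(-3))*B) + B = (B**2 + (2 + 3)*B) + B = (B**2 + 5*B) + B = B**2 + 6*B)
Y(P, p) = p + (-5 + P)/(6 + p)
g(1)*(G(3) + Y(11, 5)) = 1*(3*(6 + 3) + (-5 + 11 + 5**2 + 6*5)/(6 + 5)) = 1*(3*9 + (-5 + 11 + 25 + 30)/11) = 1*(27 + (1/11)*61) = 1*(27 + 61/11) = 1*(358/11) = 358/11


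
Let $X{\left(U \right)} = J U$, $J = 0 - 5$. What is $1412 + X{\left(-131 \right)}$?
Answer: $2067$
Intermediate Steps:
$J = -5$ ($J = 0 - 5 = -5$)
$X{\left(U \right)} = - 5 U$
$1412 + X{\left(-131 \right)} = 1412 - -655 = 1412 + 655 = 2067$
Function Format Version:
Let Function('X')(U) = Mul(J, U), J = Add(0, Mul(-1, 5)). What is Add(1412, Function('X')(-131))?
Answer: 2067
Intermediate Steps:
J = -5 (J = Add(0, -5) = -5)
Function('X')(U) = Mul(-5, U)
Add(1412, Function('X')(-131)) = Add(1412, Mul(-5, -131)) = Add(1412, 655) = 2067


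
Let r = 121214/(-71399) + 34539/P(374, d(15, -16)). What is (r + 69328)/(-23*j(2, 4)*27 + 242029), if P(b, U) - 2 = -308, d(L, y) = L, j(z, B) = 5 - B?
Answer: 504060506429/1758101558784 ≈ 0.28671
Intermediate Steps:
P(b, U) = -306 (P(b, U) = 2 - 308 = -306)
r = -834380515/7282698 (r = 121214/(-71399) + 34539/(-306) = 121214*(-1/71399) + 34539*(-1/306) = -121214/71399 - 11513/102 = -834380515/7282698 ≈ -114.57)
(r + 69328)/(-23*j(2, 4)*27 + 242029) = (-834380515/7282698 + 69328)/(-23*(5 - 1*4)*27 + 242029) = 504060506429/(7282698*(-23*(5 - 4)*27 + 242029)) = 504060506429/(7282698*(-23*1*27 + 242029)) = 504060506429/(7282698*(-23*27 + 242029)) = 504060506429/(7282698*(-621 + 242029)) = (504060506429/7282698)/241408 = (504060506429/7282698)*(1/241408) = 504060506429/1758101558784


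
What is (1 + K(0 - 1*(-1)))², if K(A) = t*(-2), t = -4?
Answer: 81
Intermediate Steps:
K(A) = 8 (K(A) = -4*(-2) = 8)
(1 + K(0 - 1*(-1)))² = (1 + 8)² = 9² = 81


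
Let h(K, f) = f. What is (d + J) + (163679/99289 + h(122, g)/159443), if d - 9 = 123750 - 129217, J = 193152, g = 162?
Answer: 2971397820207353/15830936027 ≈ 1.8770e+5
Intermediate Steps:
d = -5458 (d = 9 + (123750 - 129217) = 9 - 5467 = -5458)
(d + J) + (163679/99289 + h(122, g)/159443) = (-5458 + 193152) + (163679/99289 + 162/159443) = 187694 + (163679*(1/99289) + 162*(1/159443)) = 187694 + (163679/99289 + 162/159443) = 187694 + 26113555615/15830936027 = 2971397820207353/15830936027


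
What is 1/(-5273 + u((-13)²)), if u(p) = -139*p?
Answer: -1/28764 ≈ -3.4766e-5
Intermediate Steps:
1/(-5273 + u((-13)²)) = 1/(-5273 - 139*(-13)²) = 1/(-5273 - 139*169) = 1/(-5273 - 23491) = 1/(-28764) = -1/28764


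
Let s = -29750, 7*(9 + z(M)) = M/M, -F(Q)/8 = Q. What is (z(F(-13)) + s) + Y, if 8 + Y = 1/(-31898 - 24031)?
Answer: -11653813879/391503 ≈ -29767.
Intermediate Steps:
F(Q) = -8*Q
z(M) = -62/7 (z(M) = -9 + (M/M)/7 = -9 + (⅐)*1 = -9 + ⅐ = -62/7)
Y = -447433/55929 (Y = -8 + 1/(-31898 - 24031) = -8 + 1/(-55929) = -8 - 1/55929 = -447433/55929 ≈ -8.0000)
(z(F(-13)) + s) + Y = (-62/7 - 29750) - 447433/55929 = -208312/7 - 447433/55929 = -11653813879/391503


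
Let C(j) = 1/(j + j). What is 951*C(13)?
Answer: 951/26 ≈ 36.577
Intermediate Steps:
C(j) = 1/(2*j)
951*C(13) = 951*((1/2)/13) = 951*((1/2)*(1/13)) = 951*(1/26) = 951/26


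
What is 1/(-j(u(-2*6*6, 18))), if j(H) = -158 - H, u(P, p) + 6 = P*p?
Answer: -1/1144 ≈ -0.00087413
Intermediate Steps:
u(P, p) = -6 + P*p
1/(-j(u(-2*6*6, 18))) = 1/(-(-158 - (-6 + (-2*6*6)*18))) = 1/(-(-158 - (-6 - 12*6*18))) = 1/(-(-158 - (-6 - 72*18))) = 1/(-(-158 - (-6 - 1296))) = 1/(-(-158 - 1*(-1302))) = 1/(-(-158 + 1302)) = 1/(-1*1144) = 1/(-1144) = -1/1144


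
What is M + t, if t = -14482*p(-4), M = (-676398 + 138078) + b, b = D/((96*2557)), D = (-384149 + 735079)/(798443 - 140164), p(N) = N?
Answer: -38813046501231383/80794531344 ≈ -4.8039e+5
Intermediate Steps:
D = 350930/658279 ≈ 0.53310
b = 175465/80794531344 (b = 350930/(658279*((96*2557))) = (350930/658279)/245472 = (350930/658279)*(1/245472) = 175465/80794531344 ≈ 2.1717e-6)
M = -43493312112926615/80794531344 (M = (-676398 + 138078) + 175465/80794531344 = -538320 + 175465/80794531344 = -43493312112926615/80794531344 ≈ -5.3832e+5)
t = 57928 (t = -14482*(-4) = 57928)
M + t = -43493312112926615/80794531344 + 57928 = -38813046501231383/80794531344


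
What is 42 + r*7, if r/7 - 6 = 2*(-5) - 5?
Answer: -399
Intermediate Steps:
r = -63 (r = 42 + 7*(2*(-5) - 5) = 42 + 7*(-10 - 5) = 42 + 7*(-15) = 42 - 105 = -63)
42 + r*7 = 42 - 63*7 = 42 - 441 = -399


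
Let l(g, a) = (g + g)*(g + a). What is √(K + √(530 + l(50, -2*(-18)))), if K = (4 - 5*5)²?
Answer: √(441 + √9130) ≈ 23.164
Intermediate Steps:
K = 441 (K = (4 - 25)² = (-21)² = 441)
l(g, a) = 2*g*(a + g) (l(g, a) = (2*g)*(a + g) = 2*g*(a + g))
√(K + √(530 + l(50, -2*(-18)))) = √(441 + √(530 + 2*50*(-2*(-18) + 50))) = √(441 + √(530 + 2*50*(36 + 50))) = √(441 + √(530 + 2*50*86)) = √(441 + √(530 + 8600)) = √(441 + √9130)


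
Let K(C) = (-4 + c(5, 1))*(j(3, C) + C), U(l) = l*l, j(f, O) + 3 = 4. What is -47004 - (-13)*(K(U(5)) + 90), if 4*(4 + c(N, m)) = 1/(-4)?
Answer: -388473/8 ≈ -48559.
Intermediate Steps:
c(N, m) = -65/16 (c(N, m) = -4 + (¼)/(-4) = -4 + (¼)*(-¼) = -4 - 1/16 = -65/16)
j(f, O) = 1 (j(f, O) = -3 + 4 = 1)
U(l) = l²
K(C) = -129/16 - 129*C/16 (K(C) = (-4 - 65/16)*(1 + C) = -129*(1 + C)/16 = -129/16 - 129*C/16)
-47004 - (-13)*(K(U(5)) + 90) = -47004 - (-13)*((-129/16 - 129/16*5²) + 90) = -47004 - (-13)*((-129/16 - 129/16*25) + 90) = -47004 - (-13)*((-129/16 - 3225/16) + 90) = -47004 - (-13)*(-1677/8 + 90) = -47004 - (-13)*(-957)/8 = -47004 - 1*12441/8 = -47004 - 12441/8 = -388473/8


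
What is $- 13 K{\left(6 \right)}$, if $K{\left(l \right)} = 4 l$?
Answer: $-312$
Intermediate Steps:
$- 13 K{\left(6 \right)} = - 13 \cdot 4 \cdot 6 = \left(-13\right) 24 = -312$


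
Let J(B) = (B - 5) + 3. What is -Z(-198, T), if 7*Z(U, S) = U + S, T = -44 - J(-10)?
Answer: 230/7 ≈ 32.857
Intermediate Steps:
J(B) = -2 + B (J(B) = (-5 + B) + 3 = -2 + B)
T = -32 (T = -44 - (-2 - 10) = -44 - 1*(-12) = -44 + 12 = -32)
Z(U, S) = S/7 + U/7 (Z(U, S) = (U + S)/7 = (S + U)/7 = S/7 + U/7)
-Z(-198, T) = -((1/7)*(-32) + (1/7)*(-198)) = -(-32/7 - 198/7) = -1*(-230/7) = 230/7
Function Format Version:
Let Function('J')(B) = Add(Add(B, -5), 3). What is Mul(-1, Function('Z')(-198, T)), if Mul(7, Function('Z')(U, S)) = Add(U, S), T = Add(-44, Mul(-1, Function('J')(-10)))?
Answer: Rational(230, 7) ≈ 32.857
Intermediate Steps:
Function('J')(B) = Add(-2, B) (Function('J')(B) = Add(Add(-5, B), 3) = Add(-2, B))
T = -32 (T = Add(-44, Mul(-1, Add(-2, -10))) = Add(-44, Mul(-1, -12)) = Add(-44, 12) = -32)
Function('Z')(U, S) = Add(Mul(Rational(1, 7), S), Mul(Rational(1, 7), U)) (Function('Z')(U, S) = Mul(Rational(1, 7), Add(U, S)) = Mul(Rational(1, 7), Add(S, U)) = Add(Mul(Rational(1, 7), S), Mul(Rational(1, 7), U)))
Mul(-1, Function('Z')(-198, T)) = Mul(-1, Add(Mul(Rational(1, 7), -32), Mul(Rational(1, 7), -198))) = Mul(-1, Add(Rational(-32, 7), Rational(-198, 7))) = Mul(-1, Rational(-230, 7)) = Rational(230, 7)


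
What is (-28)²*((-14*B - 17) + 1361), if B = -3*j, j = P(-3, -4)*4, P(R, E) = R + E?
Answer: 131712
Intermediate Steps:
P(R, E) = E + R
j = -28 (j = (-4 - 3)*4 = -7*4 = -28)
B = 84 (B = -3*(-28) = 84)
(-28)²*((-14*B - 17) + 1361) = (-28)²*((-14*84 - 17) + 1361) = 784*((-1176 - 17) + 1361) = 784*(-1193 + 1361) = 784*168 = 131712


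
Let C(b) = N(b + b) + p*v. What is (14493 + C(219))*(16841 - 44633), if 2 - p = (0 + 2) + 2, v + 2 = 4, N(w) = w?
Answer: -414851184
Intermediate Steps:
v = 2 (v = -2 + 4 = 2)
p = -2 (p = 2 - ((0 + 2) + 2) = 2 - (2 + 2) = 2 - 1*4 = 2 - 4 = -2)
C(b) = -4 + 2*b (C(b) = (b + b) - 2*2 = 2*b - 4 = -4 + 2*b)
(14493 + C(219))*(16841 - 44633) = (14493 + (-4 + 2*219))*(16841 - 44633) = (14493 + (-4 + 438))*(-27792) = (14493 + 434)*(-27792) = 14927*(-27792) = -414851184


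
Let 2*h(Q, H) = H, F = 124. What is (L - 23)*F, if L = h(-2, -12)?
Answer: -3596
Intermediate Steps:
h(Q, H) = H/2
L = -6 (L = (½)*(-12) = -6)
(L - 23)*F = (-6 - 23)*124 = -29*124 = -3596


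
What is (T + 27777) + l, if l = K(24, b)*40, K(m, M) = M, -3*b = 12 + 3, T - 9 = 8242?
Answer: 35828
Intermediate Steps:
T = 8251 (T = 9 + 8242 = 8251)
b = -5 (b = -(12 + 3)/3 = -⅓*15 = -5)
l = -200 (l = -5*40 = -200)
(T + 27777) + l = (8251 + 27777) - 200 = 36028 - 200 = 35828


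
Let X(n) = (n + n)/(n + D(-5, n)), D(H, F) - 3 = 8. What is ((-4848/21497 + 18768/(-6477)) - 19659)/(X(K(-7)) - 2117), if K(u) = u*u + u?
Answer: 2845036608689/306092751923 ≈ 9.2947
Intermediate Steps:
K(u) = u + u² (K(u) = u² + u = u + u²)
D(H, F) = 11 (D(H, F) = 3 + 8 = 11)
X(n) = 2*n/(11 + n) (X(n) = (n + n)/(n + 11) = (2*n)/(11 + n) = 2*n/(11 + n))
((-4848/21497 + 18768/(-6477)) - 19659)/(X(K(-7)) - 2117) = ((-4848/21497 + 18768/(-6477)) - 19659)/(2*(-7*(1 - 7))/(11 - 7*(1 - 7)) - 2117) = ((-4848*1/21497 + 18768*(-1/6477)) - 19659)/(2*(-7*(-6))/(11 - 7*(-6)) - 2117) = ((-4848/21497 - 368/127) - 19659)/(2*42/(11 + 42) - 2117) = (-8526592/2730119 - 19659)/(2*42/53 - 2117) = -53679936013/(2730119*(2*42*(1/53) - 2117)) = -53679936013/(2730119*(84/53 - 2117)) = -53679936013/(2730119*(-112117/53)) = -53679936013/2730119*(-53/112117) = 2845036608689/306092751923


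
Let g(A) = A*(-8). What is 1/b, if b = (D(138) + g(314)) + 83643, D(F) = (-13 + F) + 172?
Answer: 1/81428 ≈ 1.2281e-5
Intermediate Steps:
g(A) = -8*A
D(F) = 159 + F
b = 81428 (b = ((159 + 138) - 8*314) + 83643 = (297 - 2512) + 83643 = -2215 + 83643 = 81428)
1/b = 1/81428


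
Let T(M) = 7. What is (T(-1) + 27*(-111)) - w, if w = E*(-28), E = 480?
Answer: 10450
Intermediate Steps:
w = -13440 (w = 480*(-28) = -13440)
(T(-1) + 27*(-111)) - w = (7 + 27*(-111)) - 1*(-13440) = (7 - 2997) + 13440 = -2990 + 13440 = 10450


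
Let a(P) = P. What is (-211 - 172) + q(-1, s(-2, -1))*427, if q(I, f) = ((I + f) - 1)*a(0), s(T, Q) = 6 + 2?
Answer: -383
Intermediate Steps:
s(T, Q) = 8
q(I, f) = 0 (q(I, f) = ((I + f) - 1)*0 = (-1 + I + f)*0 = 0)
(-211 - 172) + q(-1, s(-2, -1))*427 = (-211 - 172) + 0*427 = -383 + 0 = -383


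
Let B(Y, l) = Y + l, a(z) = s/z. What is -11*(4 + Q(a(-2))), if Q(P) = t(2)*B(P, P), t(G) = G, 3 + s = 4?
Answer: -22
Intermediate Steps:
s = 1 (s = -3 + 4 = 1)
a(z) = 1/z
Q(P) = 4*P (Q(P) = 2*(P + P) = 2*(2*P) = 4*P)
-11*(4 + Q(a(-2))) = -11*(4 + 4/(-2)) = -11*(4 + 4*(-½)) = -11*(4 - 2) = -11*2 = -22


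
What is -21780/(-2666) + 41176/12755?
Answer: 193789558/17002415 ≈ 11.398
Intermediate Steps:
-21780/(-2666) + 41176/12755 = -21780*(-1/2666) + 41176*(1/12755) = 10890/1333 + 41176/12755 = 193789558/17002415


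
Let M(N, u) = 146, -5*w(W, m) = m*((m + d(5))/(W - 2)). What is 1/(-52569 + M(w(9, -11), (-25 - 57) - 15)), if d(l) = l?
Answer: -1/52423 ≈ -1.9076e-5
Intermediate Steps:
w(W, m) = -m*(5 + m)/(5*(-2 + W)) (w(W, m) = -m*(m + 5)/(W - 2)/5 = -m*(5 + m)/(-2 + W)/5 = -m*(5 + m)/(5*(-2 + W)))
1/(-52569 + M(w(9, -11), (-25 - 57) - 15)) = 1/(-52569 + 146) = 1/(-52423) = -1/52423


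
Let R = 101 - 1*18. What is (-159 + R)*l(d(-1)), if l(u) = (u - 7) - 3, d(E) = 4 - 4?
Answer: 760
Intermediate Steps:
R = 83 (R = 101 - 18 = 83)
d(E) = 0
l(u) = -10 + u (l(u) = (-7 + u) - 3 = -10 + u)
(-159 + R)*l(d(-1)) = (-159 + 83)*(-10 + 0) = -76*(-10) = 760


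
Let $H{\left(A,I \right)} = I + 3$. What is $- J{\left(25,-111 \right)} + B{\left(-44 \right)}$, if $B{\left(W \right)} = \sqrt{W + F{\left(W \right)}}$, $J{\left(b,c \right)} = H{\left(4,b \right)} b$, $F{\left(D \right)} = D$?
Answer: $-700 + 2 i \sqrt{22} \approx -700.0 + 9.3808 i$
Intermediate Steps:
$H{\left(A,I \right)} = 3 + I$
$J{\left(b,c \right)} = b \left(3 + b\right)$ ($J{\left(b,c \right)} = \left(3 + b\right) b = b \left(3 + b\right)$)
$B{\left(W \right)} = \sqrt{2} \sqrt{W}$ ($B{\left(W \right)} = \sqrt{W + W} = \sqrt{2 W} = \sqrt{2} \sqrt{W}$)
$- J{\left(25,-111 \right)} + B{\left(-44 \right)} = - 25 \left(3 + 25\right) + \sqrt{2} \sqrt{-44} = - 25 \cdot 28 + \sqrt{2} \cdot 2 i \sqrt{11} = \left(-1\right) 700 + 2 i \sqrt{22} = -700 + 2 i \sqrt{22}$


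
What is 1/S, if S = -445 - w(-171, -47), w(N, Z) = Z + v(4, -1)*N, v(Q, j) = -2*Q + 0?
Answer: -1/1766 ≈ -0.00056625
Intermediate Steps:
v(Q, j) = -2*Q
w(N, Z) = Z - 8*N (w(N, Z) = Z + (-2*4)*N = Z - 8*N)
S = -1766 (S = -445 - (-47 - 8*(-171)) = -445 - (-47 + 1368) = -445 - 1*1321 = -445 - 1321 = -1766)
1/S = 1/(-1766) = -1/1766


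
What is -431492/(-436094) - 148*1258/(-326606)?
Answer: 55530400362/35607729241 ≈ 1.5595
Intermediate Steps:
-431492/(-436094) - 148*1258/(-326606) = -431492*(-1/436094) - 186184*(-1/326606) = 215746/218047 + 93092/163303 = 55530400362/35607729241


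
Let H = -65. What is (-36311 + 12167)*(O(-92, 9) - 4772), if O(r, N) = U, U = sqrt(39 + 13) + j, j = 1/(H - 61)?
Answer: 2419522552/21 - 48288*sqrt(13) ≈ 1.1504e+8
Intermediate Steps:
j = -1/126 (j = 1/(-65 - 61) = 1/(-126) = -1/126 ≈ -0.0079365)
U = -1/126 + 2*sqrt(13) (U = sqrt(39 + 13) - 1/126 = sqrt(52) - 1/126 = 2*sqrt(13) - 1/126 = -1/126 + 2*sqrt(13) ≈ 7.2032)
O(r, N) = -1/126 + 2*sqrt(13)
(-36311 + 12167)*(O(-92, 9) - 4772) = (-36311 + 12167)*((-1/126 + 2*sqrt(13)) - 4772) = -24144*(-601273/126 + 2*sqrt(13)) = 2419522552/21 - 48288*sqrt(13)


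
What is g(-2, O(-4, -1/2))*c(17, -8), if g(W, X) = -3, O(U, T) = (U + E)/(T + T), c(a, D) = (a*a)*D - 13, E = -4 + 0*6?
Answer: 6975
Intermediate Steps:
E = -4 (E = -4 + 0 = -4)
c(a, D) = -13 + D*a**2 (c(a, D) = a**2*D - 13 = D*a**2 - 13 = -13 + D*a**2)
O(U, T) = (-4 + U)/(2*T) (O(U, T) = (U - 4)/(T + T) = (-4 + U)/((2*T)) = (-4 + U)*(1/(2*T)) = (-4 + U)/(2*T))
g(-2, O(-4, -1/2))*c(17, -8) = -3*(-13 - 8*17**2) = -3*(-13 - 8*289) = -3*(-13 - 2312) = -3*(-2325) = 6975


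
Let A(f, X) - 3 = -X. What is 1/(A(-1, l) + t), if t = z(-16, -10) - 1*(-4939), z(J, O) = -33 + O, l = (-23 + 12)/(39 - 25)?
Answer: 14/68597 ≈ 0.00020409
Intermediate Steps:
l = -11/14 ≈ -0.78571
A(f, X) = 3 - X
t = 4896 (t = (-33 - 10) - 1*(-4939) = -43 + 4939 = 4896)
1/(A(-1, l) + t) = 1/((3 - 1*(-11/14)) + 4896) = 1/((3 + 11/14) + 4896) = 1/(53/14 + 4896) = 1/(68597/14) = 14/68597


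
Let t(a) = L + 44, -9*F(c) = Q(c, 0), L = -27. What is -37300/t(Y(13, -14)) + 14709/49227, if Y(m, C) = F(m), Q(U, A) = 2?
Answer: -611972349/278953 ≈ -2193.8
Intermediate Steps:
F(c) = -2/9 (F(c) = -⅑*2 = -2/9)
Y(m, C) = -2/9
t(a) = 17 (t(a) = -27 + 44 = 17)
-37300/t(Y(13, -14)) + 14709/49227 = -37300/17 + 14709/49227 = -37300*1/17 + 14709*(1/49227) = -37300/17 + 4903/16409 = -611972349/278953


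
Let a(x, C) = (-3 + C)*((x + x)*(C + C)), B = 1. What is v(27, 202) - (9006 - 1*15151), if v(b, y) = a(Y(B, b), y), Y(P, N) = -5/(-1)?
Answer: 810105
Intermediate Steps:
Y(P, N) = 5 (Y(P, N) = -5*(-1) = 5)
a(x, C) = 4*C*x*(-3 + C) (a(x, C) = (-3 + C)*((2*x)*(2*C)) = (-3 + C)*(4*C*x) = 4*C*x*(-3 + C))
v(b, y) = 20*y*(-3 + y) (v(b, y) = 4*y*5*(-3 + y) = 20*y*(-3 + y))
v(27, 202) - (9006 - 1*15151) = 20*202*(-3 + 202) - (9006 - 1*15151) = 20*202*199 - (9006 - 15151) = 803960 - 1*(-6145) = 803960 + 6145 = 810105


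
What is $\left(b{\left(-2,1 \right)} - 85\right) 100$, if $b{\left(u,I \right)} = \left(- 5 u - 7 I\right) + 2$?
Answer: $-8000$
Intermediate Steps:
$b{\left(u,I \right)} = 2 - 7 I - 5 u$ ($b{\left(u,I \right)} = \left(- 7 I - 5 u\right) + 2 = 2 - 7 I - 5 u$)
$\left(b{\left(-2,1 \right)} - 85\right) 100 = \left(\left(2 - 7 - -10\right) - 85\right) 100 = \left(\left(2 - 7 + 10\right) - 85\right) 100 = \left(5 - 85\right) 100 = \left(-80\right) 100 = -8000$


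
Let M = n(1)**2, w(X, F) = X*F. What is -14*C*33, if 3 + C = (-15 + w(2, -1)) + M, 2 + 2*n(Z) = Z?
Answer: 18249/2 ≈ 9124.5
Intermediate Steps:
n(Z) = -1 + Z/2
w(X, F) = F*X
M = 1/4 (M = (-1 + (1/2)*1)**2 = (-1 + 1/2)**2 = (-1/2)**2 = 1/4 ≈ 0.25000)
C = -79/4 (C = -3 + ((-15 - 1*2) + 1/4) = -3 + ((-15 - 2) + 1/4) = -3 + (-17 + 1/4) = -3 - 67/4 = -79/4 ≈ -19.750)
-14*C*33 = -14*(-79/4)*33 = (553/2)*33 = 18249/2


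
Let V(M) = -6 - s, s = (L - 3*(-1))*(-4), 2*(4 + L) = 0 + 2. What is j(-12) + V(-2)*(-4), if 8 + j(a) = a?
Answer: 4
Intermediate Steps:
j(a) = -8 + a
L = -3 (L = -4 + (0 + 2)/2 = -4 + (½)*2 = -4 + 1 = -3)
s = 0 (s = (-3 - 3*(-1))*(-4) = (-3 + 3)*(-4) = 0*(-4) = 0)
V(M) = -6 (V(M) = -6 - 1*0 = -6 + 0 = -6)
j(-12) + V(-2)*(-4) = (-8 - 12) - 6*(-4) = -20 + 24 = 4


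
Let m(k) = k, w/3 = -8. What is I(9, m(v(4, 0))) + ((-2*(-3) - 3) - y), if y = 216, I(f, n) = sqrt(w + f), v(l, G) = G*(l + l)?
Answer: -213 + I*sqrt(15) ≈ -213.0 + 3.873*I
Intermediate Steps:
w = -24 (w = 3*(-8) = -24)
v(l, G) = 2*G*l (v(l, G) = G*(2*l) = 2*G*l)
I(f, n) = sqrt(-24 + f)
I(9, m(v(4, 0))) + ((-2*(-3) - 3) - y) = sqrt(-24 + 9) + ((-2*(-3) - 3) - 1*216) = sqrt(-15) + ((6 - 3) - 216) = I*sqrt(15) + (3 - 216) = I*sqrt(15) - 213 = -213 + I*sqrt(15)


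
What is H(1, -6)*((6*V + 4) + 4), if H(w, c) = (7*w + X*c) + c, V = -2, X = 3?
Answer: 68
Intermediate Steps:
H(w, c) = 4*c + 7*w (H(w, c) = (7*w + 3*c) + c = (3*c + 7*w) + c = 4*c + 7*w)
H(1, -6)*((6*V + 4) + 4) = (4*(-6) + 7*1)*((6*(-2) + 4) + 4) = (-24 + 7)*((-12 + 4) + 4) = -17*(-8 + 4) = -17*(-4) = 68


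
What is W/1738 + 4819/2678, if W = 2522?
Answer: 7564669/2327182 ≈ 3.2506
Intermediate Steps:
W/1738 + 4819/2678 = 2522/1738 + 4819/2678 = 2522*(1/1738) + 4819*(1/2678) = 1261/869 + 4819/2678 = 7564669/2327182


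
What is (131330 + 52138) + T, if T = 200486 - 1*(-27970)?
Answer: 411924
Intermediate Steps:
T = 228456 (T = 200486 + 27970 = 228456)
(131330 + 52138) + T = (131330 + 52138) + 228456 = 183468 + 228456 = 411924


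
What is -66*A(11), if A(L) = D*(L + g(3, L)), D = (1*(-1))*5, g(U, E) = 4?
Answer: 4950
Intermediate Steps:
D = -5 (D = -1*5 = -5)
A(L) = -20 - 5*L (A(L) = -5*(L + 4) = -5*(4 + L) = -20 - 5*L)
-66*A(11) = -66*(-20 - 5*11) = -66*(-20 - 55) = -66*(-75) = 4950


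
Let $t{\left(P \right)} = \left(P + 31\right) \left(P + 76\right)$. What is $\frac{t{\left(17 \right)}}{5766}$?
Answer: $\frac{24}{31} \approx 0.77419$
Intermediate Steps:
$t{\left(P \right)} = \left(31 + P\right) \left(76 + P\right)$
$\frac{t{\left(17 \right)}}{5766} = \frac{2356 + 17^{2} + 107 \cdot 17}{5766} = \left(2356 + 289 + 1819\right) \frac{1}{5766} = 4464 \cdot \frac{1}{5766} = \frac{24}{31}$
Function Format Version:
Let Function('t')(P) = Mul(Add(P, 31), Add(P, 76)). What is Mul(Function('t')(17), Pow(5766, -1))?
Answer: Rational(24, 31) ≈ 0.77419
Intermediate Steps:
Function('t')(P) = Mul(Add(31, P), Add(76, P))
Mul(Function('t')(17), Pow(5766, -1)) = Mul(Add(2356, Pow(17, 2), Mul(107, 17)), Pow(5766, -1)) = Mul(Add(2356, 289, 1819), Rational(1, 5766)) = Mul(4464, Rational(1, 5766)) = Rational(24, 31)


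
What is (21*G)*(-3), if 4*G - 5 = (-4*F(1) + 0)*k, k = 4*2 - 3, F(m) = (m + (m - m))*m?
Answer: 945/4 ≈ 236.25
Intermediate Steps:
F(m) = m² (F(m) = (m + 0)*m = m*m = m²)
k = 5 (k = 8 - 3 = 5)
G = -15/4 (G = 5/4 + ((-4*1² + 0)*5)/4 = 5/4 + ((-4*1 + 0)*5)/4 = 5/4 + ((-4 + 0)*5)/4 = 5/4 + (-4*5)/4 = 5/4 + (¼)*(-20) = 5/4 - 5 = -15/4 ≈ -3.7500)
(21*G)*(-3) = (21*(-15/4))*(-3) = -315/4*(-3) = 945/4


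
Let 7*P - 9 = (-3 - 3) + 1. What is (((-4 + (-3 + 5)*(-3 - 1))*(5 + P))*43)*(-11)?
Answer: 221364/7 ≈ 31623.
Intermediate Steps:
P = 4/7 (P = 9/7 + ((-3 - 3) + 1)/7 = 9/7 + (-6 + 1)/7 = 9/7 + (1/7)*(-5) = 9/7 - 5/7 = 4/7 ≈ 0.57143)
(((-4 + (-3 + 5)*(-3 - 1))*(5 + P))*43)*(-11) = (((-4 + (-3 + 5)*(-3 - 1))*(5 + 4/7))*43)*(-11) = (((-4 + 2*(-4))*(39/7))*43)*(-11) = (((-4 - 8)*(39/7))*43)*(-11) = (-12*39/7*43)*(-11) = -468/7*43*(-11) = -20124/7*(-11) = 221364/7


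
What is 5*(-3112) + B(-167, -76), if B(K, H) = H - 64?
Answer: -15700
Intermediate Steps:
B(K, H) = -64 + H
5*(-3112) + B(-167, -76) = 5*(-3112) + (-64 - 76) = -15560 - 140 = -15700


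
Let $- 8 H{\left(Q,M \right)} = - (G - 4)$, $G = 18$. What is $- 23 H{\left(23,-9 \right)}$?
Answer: $- \frac{161}{4} \approx -40.25$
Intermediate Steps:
$H{\left(Q,M \right)} = \frac{7}{4}$ ($H{\left(Q,M \right)} = - \frac{\left(-1\right) \left(18 - 4\right)}{8} = - \frac{\left(-1\right) 14}{8} = \left(- \frac{1}{8}\right) \left(-14\right) = \frac{7}{4}$)
$- 23 H{\left(23,-9 \right)} = \left(-23\right) \frac{7}{4} = - \frac{161}{4}$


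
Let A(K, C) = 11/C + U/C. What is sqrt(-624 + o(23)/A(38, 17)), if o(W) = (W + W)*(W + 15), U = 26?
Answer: 2*sqrt(61309)/37 ≈ 13.384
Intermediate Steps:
A(K, C) = 37/C (A(K, C) = 11/C + 26/C = 37/C)
o(W) = 2*W*(15 + W) (o(W) = (2*W)*(15 + W) = 2*W*(15 + W))
sqrt(-624 + o(23)/A(38, 17)) = sqrt(-624 + (2*23*(15 + 23))/((37/17))) = sqrt(-624 + (2*23*38)/((37*(1/17)))) = sqrt(-624 + 1748/(37/17)) = sqrt(-624 + 1748*(17/37)) = sqrt(-624 + 29716/37) = sqrt(6628/37) = 2*sqrt(61309)/37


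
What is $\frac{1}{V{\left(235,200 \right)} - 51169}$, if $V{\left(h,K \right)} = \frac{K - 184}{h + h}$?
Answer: $- \frac{235}{12024707} \approx -1.9543 \cdot 10^{-5}$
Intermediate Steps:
$V{\left(h,K \right)} = \frac{-184 + K}{2 h}$
$\frac{1}{V{\left(235,200 \right)} - 51169} = \frac{1}{\frac{-184 + 200}{2 \cdot 235} - 51169} = \frac{1}{\frac{1}{2} \cdot \frac{1}{235} \cdot 16 - 51169} = \frac{1}{\frac{8}{235} - 51169} = \frac{1}{- \frac{12024707}{235}} = - \frac{235}{12024707}$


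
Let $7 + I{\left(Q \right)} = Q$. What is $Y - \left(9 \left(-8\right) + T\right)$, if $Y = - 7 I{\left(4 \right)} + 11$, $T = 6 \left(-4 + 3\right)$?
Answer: $110$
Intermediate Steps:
$T = -6$ ($T = 6 \left(-1\right) = -6$)
$I{\left(Q \right)} = -7 + Q$
$Y = 32$ ($Y = - 7 \left(-7 + 4\right) + 11 = \left(-7\right) \left(-3\right) + 11 = 21 + 11 = 32$)
$Y - \left(9 \left(-8\right) + T\right) = 32 - \left(9 \left(-8\right) - 6\right) = 32 - \left(-72 - 6\right) = 32 - -78 = 32 + 78 = 110$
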